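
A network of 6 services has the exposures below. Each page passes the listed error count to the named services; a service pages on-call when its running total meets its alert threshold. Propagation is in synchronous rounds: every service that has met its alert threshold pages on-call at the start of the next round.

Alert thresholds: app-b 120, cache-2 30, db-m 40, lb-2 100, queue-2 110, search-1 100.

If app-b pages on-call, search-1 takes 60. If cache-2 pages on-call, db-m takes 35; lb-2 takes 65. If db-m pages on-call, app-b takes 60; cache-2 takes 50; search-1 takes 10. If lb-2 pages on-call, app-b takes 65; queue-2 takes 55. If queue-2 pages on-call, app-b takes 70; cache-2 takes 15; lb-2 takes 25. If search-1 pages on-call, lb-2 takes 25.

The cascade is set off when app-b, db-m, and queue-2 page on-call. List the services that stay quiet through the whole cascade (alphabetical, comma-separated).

Round 1 — app-b, db-m, queue-2 page on-call (initial).
  cache-2: +50+15 → 65 ≥ 30
  lb-2: +25 → 25 < 100
  search-1: +60+10 → 70 < 100
Round 2 — cache-2 pages on-call.
  lb-2: +65 → 90 < 100
No further pages.

lb-2, search-1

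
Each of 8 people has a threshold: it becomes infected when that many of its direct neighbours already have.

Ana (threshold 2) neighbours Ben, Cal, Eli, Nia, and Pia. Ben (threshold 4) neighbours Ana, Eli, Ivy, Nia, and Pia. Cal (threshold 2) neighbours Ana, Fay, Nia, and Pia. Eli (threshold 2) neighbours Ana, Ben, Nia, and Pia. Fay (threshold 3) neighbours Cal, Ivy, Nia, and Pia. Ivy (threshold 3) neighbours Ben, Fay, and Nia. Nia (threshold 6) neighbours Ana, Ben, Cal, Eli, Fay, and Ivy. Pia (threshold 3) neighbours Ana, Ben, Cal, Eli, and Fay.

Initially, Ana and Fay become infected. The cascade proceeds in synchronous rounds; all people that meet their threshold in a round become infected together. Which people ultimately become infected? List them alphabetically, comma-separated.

Round 1 — Ana, Fay become infected (initial).
Round 2 — checking thresholds:
  Ben: 1 of 5 neighbours < 4, not yet.
  Cal: 2 of 4 neighbours ≥ 2, becomes infected.
  Eli: 1 of 4 neighbours < 2, not yet.
  Ivy: 1 of 3 neighbours < 3, not yet.
  Nia: 2 of 6 neighbours < 6, not yet.
  Pia: 2 of 5 neighbours < 3, not yet.
Round 3 — checking thresholds:
  Ben: 1 of 5 neighbours < 4, not yet.
  Eli: 1 of 4 neighbours < 2, not yet.
  Ivy: 1 of 3 neighbours < 3, not yet.
  Nia: 3 of 6 neighbours < 6, not yet.
  Pia: 3 of 5 neighbours ≥ 3, becomes infected.
Round 4 — checking thresholds:
  Ben: 2 of 5 neighbours < 4, not yet.
  Eli: 2 of 4 neighbours ≥ 2, becomes infected.
  Ivy: 1 of 3 neighbours < 3, not yet.
  Nia: 3 of 6 neighbours < 6, not yet.
Round 5 — no new infections; cascade stops.

Ana, Cal, Eli, Fay, Pia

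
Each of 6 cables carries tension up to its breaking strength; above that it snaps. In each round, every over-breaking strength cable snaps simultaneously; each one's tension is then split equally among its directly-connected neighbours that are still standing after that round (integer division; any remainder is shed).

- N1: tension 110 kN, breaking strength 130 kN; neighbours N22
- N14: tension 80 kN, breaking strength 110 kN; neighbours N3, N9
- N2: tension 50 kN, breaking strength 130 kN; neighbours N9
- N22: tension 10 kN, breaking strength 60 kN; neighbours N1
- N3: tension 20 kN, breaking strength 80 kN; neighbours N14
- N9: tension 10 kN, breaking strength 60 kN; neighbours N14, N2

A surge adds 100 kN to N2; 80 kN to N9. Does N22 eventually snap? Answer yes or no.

no

Round 1 — N2 at 150 > 130; N9 at 90 > 60. N2, N9 snap.
  N2 sheds 150 kN: no online neighbours, lost.
  N9 sheds 90 kN to N14: 90 each.
    N14: 80+90 = 170 > 110
Round 2 — N14 snaps.
  N14 sheds 170 kN to N3: 170 each.
    N3: 20+170 = 190 > 80
Round 3 — N3 snaps.
  N3 sheds 190 kN: no online neighbours, lost.
No further breaks.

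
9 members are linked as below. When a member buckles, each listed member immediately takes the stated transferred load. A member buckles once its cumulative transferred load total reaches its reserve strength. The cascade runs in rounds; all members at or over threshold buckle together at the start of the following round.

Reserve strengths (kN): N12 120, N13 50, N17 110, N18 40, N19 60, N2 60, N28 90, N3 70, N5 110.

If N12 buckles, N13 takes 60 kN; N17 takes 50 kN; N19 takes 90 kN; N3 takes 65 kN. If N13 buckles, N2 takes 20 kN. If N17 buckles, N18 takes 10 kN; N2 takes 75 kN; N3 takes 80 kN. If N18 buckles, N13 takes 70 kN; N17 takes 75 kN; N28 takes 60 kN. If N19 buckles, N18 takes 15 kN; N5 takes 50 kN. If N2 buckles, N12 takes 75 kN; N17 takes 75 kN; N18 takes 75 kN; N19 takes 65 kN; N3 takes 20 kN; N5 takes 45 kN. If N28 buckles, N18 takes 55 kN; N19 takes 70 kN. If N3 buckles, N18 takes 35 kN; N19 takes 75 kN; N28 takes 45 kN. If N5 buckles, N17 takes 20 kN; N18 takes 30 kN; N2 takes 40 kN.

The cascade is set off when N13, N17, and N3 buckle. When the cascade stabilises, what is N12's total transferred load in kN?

75

Round 1 — N13, N17, N3 buckle (initial).
  N18: +10+35 → 45 ≥ 40
  N19: +75 → 75 ≥ 60
  N2: +20+75 → 95 ≥ 60
  N28: +45 → 45 < 90
Round 2 — N18, N19, N2 buckle.
  N12: +75 → 75 < 120
  N28: +60 → 105 ≥ 90
  N5: +50+45 → 95 < 110
Round 3 — N28 buckles.
No further bucklings.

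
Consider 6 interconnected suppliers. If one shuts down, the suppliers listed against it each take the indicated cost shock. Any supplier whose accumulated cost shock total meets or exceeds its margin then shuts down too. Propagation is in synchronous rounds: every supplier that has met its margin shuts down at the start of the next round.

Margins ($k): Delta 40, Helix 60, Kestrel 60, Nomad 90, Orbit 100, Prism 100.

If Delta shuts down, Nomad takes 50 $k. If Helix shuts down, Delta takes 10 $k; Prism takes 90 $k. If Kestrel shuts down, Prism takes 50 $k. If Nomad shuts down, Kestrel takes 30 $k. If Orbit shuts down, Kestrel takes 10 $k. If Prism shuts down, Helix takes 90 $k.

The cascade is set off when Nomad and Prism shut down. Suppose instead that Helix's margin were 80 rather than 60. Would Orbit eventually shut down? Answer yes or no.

no

With Helix's margin at 80:
Round 1 — Nomad, Prism shut down (initial).
  Helix: +90 → 90 ≥ 80
  Kestrel: +30 → 30 < 60
Round 2 — Helix shuts down.
  Delta: +10 → 10 < 40
No further shutdowns.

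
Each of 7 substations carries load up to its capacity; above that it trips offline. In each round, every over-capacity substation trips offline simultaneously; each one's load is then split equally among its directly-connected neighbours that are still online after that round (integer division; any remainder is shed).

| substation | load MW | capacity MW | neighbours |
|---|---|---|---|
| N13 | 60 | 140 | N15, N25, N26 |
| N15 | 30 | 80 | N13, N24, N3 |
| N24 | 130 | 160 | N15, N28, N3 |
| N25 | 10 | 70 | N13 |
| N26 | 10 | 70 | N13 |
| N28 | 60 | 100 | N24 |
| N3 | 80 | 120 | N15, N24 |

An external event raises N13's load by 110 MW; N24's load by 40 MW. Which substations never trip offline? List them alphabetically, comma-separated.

N25, N26

Round 1 — N13 at 170 > 140; N24 at 170 > 160. N13, N24 trip offline.
  N13 sheds 170 MW to N15, N25, N26: 56 each (2 lost).
    N15: 30+56 = 86 > 80
    N25: 10+56 = 66 ≤ 70
    N26: 10+56 = 66 ≤ 70
  N24 sheds 170 MW to N15, N28, N3: 56 each (2 lost).
    N15: 86+56 = 142 > 80
    N28: 60+56 = 116 > 100
    N3: 80+56 = 136 > 120
Round 2 — N15, N28, N3 trip offline.
  N15 sheds 142 MW: no online neighbours, lost.
  N28 sheds 116 MW: no online neighbours, lost.
  N3 sheds 136 MW: no online neighbours, lost.
No further trips.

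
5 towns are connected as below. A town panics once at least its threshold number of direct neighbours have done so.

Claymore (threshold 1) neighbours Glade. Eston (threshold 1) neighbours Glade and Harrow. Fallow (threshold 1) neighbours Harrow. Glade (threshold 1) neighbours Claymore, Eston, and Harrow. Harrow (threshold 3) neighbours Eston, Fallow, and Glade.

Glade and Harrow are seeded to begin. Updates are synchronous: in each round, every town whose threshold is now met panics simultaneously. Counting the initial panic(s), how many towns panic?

5

Round 1 — Glade, Harrow panic (initial).
Round 2 — checking thresholds:
  Claymore: 1 of 1 neighbours ≥ 1, panics.
  Eston: 2 of 2 neighbours ≥ 1, panics.
  Fallow: 1 of 1 neighbours ≥ 1, panics.
Round 3 — no new panics; cascade stops.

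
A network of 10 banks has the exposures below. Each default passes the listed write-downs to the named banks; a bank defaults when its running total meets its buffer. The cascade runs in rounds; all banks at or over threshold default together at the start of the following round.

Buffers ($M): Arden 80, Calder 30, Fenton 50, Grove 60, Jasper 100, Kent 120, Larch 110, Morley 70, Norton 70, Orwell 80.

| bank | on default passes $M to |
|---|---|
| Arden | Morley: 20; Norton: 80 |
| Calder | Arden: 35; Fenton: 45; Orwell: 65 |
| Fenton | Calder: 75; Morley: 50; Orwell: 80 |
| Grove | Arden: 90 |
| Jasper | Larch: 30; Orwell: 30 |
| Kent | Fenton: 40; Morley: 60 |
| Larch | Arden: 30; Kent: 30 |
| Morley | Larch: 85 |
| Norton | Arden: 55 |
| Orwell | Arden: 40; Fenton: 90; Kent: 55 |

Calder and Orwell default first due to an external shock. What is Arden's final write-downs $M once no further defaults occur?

75

Round 1 — Calder, Orwell default (initial).
  Arden: +35+40 → 75 < 80
  Fenton: +45+90 → 135 ≥ 50
  Kent: +55 → 55 < 120
Round 2 — Fenton defaults.
  Morley: +50 → 50 < 70
No further defaults.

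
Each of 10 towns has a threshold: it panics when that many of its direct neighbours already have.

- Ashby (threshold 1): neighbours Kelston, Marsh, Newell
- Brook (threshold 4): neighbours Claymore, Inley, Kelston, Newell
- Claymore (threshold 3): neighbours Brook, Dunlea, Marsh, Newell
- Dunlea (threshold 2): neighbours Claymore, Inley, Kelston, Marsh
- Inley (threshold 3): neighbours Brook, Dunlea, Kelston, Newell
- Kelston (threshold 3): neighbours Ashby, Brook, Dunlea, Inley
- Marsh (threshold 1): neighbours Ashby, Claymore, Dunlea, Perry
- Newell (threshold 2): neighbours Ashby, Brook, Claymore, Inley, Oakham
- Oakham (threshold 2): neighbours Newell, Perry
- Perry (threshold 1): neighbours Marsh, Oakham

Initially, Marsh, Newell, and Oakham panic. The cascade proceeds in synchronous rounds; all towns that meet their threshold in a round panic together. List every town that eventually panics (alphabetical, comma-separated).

Round 1 — Marsh, Newell, Oakham panic (initial).
Round 2 — checking thresholds:
  Ashby: 2 of 3 neighbours ≥ 1, panics.
  Brook: 1 of 4 neighbours < 4, holds.
  Claymore: 2 of 4 neighbours < 3, holds.
  Dunlea: 1 of 4 neighbours < 2, holds.
  Inley: 1 of 4 neighbours < 3, holds.
  Perry: 2 of 2 neighbours ≥ 1, panics.
Round 3 — no new panics; cascade stops.

Ashby, Marsh, Newell, Oakham, Perry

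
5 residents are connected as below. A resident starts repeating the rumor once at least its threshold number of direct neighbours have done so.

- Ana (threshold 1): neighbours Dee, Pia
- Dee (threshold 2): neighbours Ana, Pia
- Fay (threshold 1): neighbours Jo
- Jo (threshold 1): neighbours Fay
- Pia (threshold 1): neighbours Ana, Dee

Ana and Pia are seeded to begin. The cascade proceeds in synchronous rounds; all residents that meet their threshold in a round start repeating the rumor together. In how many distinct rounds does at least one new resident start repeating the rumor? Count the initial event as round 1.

Round 1 — Ana, Pia start repeating the rumor (initial).
Round 2 — checking thresholds:
  Dee: 2 of 2 neighbours ≥ 2, starts repeating the rumor.
Round 3 — no new spreads; cascade stops.

2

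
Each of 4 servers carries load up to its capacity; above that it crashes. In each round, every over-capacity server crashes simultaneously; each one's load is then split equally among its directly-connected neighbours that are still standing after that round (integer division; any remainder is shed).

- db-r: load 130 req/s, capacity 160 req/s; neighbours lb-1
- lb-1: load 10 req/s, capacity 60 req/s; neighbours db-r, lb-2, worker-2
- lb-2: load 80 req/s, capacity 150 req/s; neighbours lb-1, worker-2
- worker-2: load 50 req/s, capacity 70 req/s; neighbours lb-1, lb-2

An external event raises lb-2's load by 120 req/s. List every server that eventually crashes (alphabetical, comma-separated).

Round 1 — lb-2 at 200 > 150. lb-2 crashes.
  lb-2 sheds 200 req/s to lb-1, worker-2: 100 each.
    lb-1: 10+100 = 110 > 60
    worker-2: 50+100 = 150 > 70
Round 2 — lb-1, worker-2 crash.
  lb-1 sheds 110 req/s to db-r: 110 each.
    db-r: 130+110 = 240 > 160
  worker-2 sheds 150 req/s: no online neighbours, lost.
Round 3 — db-r crashes.
  db-r sheds 240 req/s: no online neighbours, lost.
No further crashes.

db-r, lb-1, lb-2, worker-2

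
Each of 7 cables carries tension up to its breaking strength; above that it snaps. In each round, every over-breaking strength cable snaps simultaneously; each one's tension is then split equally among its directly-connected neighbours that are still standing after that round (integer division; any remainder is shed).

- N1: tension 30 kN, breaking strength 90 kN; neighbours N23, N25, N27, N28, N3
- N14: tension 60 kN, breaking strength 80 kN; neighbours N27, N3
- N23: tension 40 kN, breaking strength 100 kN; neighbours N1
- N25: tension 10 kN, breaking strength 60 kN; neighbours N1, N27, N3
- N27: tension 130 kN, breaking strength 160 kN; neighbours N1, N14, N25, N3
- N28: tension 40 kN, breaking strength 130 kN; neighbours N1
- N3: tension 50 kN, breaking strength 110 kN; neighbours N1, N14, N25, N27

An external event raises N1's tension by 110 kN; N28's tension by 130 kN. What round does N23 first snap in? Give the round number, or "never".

Round 1 — N1 at 140 > 90; N28 at 170 > 130. N1, N28 snap.
  N1 sheds 140 kN to N23, N25, N27, N3: 35 each.
    N23: 40+35 = 75 ≤ 100
    N25: 10+35 = 45 ≤ 60
    N27: 130+35 = 165 > 160
    N3: 50+35 = 85 ≤ 110
  N28 sheds 170 kN: no online neighbours, lost.
Round 2 — N27 snaps.
  N27 sheds 165 kN to N14, N25, N3: 55 each.
    N14: 60+55 = 115 > 80
    N25: 45+55 = 100 > 60
    N3: 85+55 = 140 > 110
Round 3 — N14, N25, N3 snap.
  N14 sheds 115 kN: no online neighbours, lost.
  N25 sheds 100 kN: no online neighbours, lost.
  N3 sheds 140 kN: no online neighbours, lost.
No further breaks.

never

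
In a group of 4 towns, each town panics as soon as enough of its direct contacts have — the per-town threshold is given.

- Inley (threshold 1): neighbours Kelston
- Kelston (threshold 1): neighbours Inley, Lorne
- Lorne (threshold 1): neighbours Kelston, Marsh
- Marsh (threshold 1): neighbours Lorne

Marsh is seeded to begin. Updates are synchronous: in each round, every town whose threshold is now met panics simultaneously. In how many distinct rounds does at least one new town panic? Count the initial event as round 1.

Round 1 — Marsh panics (initial).
Round 2 — checking thresholds:
  Lorne: 1 of 2 neighbours ≥ 1, panics.
Round 3 — checking thresholds:
  Kelston: 1 of 2 neighbours ≥ 1, panics.
Round 4 — checking thresholds:
  Inley: 1 of 1 neighbours ≥ 1, panics.
Round 5 — no new panics; cascade stops.

4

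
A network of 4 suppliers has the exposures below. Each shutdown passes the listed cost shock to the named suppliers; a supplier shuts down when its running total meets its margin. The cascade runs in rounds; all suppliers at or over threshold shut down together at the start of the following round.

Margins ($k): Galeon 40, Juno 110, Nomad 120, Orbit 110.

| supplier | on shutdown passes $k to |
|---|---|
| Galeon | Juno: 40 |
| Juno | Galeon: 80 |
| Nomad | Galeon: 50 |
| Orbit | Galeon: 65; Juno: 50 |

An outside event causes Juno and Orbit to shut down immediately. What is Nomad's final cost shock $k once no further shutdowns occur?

Round 1 — Juno, Orbit shut down (initial).
  Galeon: +80+65 → 145 ≥ 40
Round 2 — Galeon shuts down.
No further shutdowns.

0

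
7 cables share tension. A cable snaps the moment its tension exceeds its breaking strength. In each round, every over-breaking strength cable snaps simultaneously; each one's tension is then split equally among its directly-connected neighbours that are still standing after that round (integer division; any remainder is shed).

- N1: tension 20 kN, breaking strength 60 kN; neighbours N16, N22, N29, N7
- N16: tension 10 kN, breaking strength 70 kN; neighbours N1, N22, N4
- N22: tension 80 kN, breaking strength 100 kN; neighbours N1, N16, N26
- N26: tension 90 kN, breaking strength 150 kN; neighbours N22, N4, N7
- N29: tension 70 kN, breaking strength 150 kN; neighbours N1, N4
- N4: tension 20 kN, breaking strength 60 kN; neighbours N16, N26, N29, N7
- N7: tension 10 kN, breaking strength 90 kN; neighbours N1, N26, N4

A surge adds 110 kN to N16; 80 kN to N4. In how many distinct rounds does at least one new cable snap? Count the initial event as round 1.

Round 1 — N16 at 120 > 70; N4 at 100 > 60. N16, N4 snap.
  N16 sheds 120 kN to N1, N22: 60 each.
    N1: 20+60 = 80 > 60
    N22: 80+60 = 140 > 100
  N4 sheds 100 kN to N26, N29, N7: 33 each (1 lost).
    N26: 90+33 = 123 ≤ 150
    N29: 70+33 = 103 ≤ 150
    N7: 10+33 = 43 ≤ 90
Round 2 — N1, N22 snap.
  N1 sheds 80 kN to N29, N7: 40 each.
    N29: 103+40 = 143 ≤ 150
    N7: 43+40 = 83 ≤ 90
  N22 sheds 140 kN to N26: 140 each.
    N26: 123+140 = 263 > 150
Round 3 — N26 snaps.
  N26 sheds 263 kN to N7: 263 each.
    N7: 83+263 = 346 > 90
Round 4 — N7 snaps.
  N7 sheds 346 kN: no online neighbours, lost.
No further breaks.

4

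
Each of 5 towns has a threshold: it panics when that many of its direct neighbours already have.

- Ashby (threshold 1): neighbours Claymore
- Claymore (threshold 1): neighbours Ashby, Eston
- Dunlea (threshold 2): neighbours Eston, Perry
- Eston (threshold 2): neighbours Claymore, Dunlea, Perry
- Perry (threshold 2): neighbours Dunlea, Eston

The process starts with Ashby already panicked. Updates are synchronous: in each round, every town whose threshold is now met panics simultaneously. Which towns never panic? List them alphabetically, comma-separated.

Dunlea, Eston, Perry

Round 1 — Ashby panics (initial).
Round 2 — checking thresholds:
  Claymore: 1 of 2 neighbours ≥ 1, panics.
Round 3 — no new panics; cascade stops.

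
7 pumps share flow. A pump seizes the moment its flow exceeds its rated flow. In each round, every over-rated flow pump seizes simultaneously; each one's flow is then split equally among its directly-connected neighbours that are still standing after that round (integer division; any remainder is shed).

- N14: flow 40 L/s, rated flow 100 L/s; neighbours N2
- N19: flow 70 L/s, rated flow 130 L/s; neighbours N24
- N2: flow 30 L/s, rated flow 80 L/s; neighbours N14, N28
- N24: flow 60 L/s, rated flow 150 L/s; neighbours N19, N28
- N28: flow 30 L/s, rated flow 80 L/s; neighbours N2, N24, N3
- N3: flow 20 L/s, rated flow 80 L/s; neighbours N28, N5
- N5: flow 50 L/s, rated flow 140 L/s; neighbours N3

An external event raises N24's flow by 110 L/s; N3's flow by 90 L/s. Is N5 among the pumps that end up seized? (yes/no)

Round 1 — N24 at 170 > 150; N3 at 110 > 80. N24, N3 seize.
  N24 sheds 170 L/s to N19, N28: 85 each.
    N19: 70+85 = 155 > 130
    N28: 30+85 = 115 > 80
  N3 sheds 110 L/s to N28, N5: 55 each.
    N28: 115+55 = 170 > 80
    N5: 50+55 = 105 ≤ 140
Round 2 — N19, N28 seize.
  N19 sheds 155 L/s: no online neighbours, lost.
  N28 sheds 170 L/s to N2: 170 each.
    N2: 30+170 = 200 > 80
Round 3 — N2 seizes.
  N2 sheds 200 L/s to N14: 200 each.
    N14: 40+200 = 240 > 100
Round 4 — N14 seizes.
  N14 sheds 240 L/s: no online neighbours, lost.
No further seizures.

no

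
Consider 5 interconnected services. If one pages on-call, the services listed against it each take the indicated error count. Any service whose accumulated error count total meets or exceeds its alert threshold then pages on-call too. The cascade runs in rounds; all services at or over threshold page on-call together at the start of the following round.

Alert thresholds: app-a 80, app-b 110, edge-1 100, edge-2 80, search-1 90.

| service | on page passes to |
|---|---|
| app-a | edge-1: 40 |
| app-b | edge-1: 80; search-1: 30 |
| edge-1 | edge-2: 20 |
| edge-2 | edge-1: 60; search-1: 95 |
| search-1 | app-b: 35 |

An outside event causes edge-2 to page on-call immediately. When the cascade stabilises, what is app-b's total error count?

35

Round 1 — edge-2 pages on-call (initial).
  edge-1: +60 → 60 < 100
  search-1: +95 → 95 ≥ 90
Round 2 — search-1 pages on-call.
  app-b: +35 → 35 < 110
No further pages.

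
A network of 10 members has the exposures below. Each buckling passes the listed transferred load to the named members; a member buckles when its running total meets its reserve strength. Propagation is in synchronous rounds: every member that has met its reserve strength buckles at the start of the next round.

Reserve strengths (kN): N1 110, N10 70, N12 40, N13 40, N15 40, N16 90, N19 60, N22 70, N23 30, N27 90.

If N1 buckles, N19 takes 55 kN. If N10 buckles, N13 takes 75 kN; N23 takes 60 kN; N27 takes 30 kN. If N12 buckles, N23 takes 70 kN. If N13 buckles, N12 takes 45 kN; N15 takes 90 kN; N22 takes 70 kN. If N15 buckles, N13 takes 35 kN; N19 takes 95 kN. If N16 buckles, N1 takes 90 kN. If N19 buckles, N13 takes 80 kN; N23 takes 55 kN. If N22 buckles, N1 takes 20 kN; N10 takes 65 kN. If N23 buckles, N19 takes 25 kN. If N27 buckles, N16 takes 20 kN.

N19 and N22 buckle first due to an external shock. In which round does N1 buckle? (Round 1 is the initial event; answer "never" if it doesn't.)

never

Round 1 — N19, N22 buckle (initial).
  N1: +20 → 20 < 110
  N10: +65 → 65 < 70
  N13: +80 → 80 ≥ 40
  N23: +55 → 55 ≥ 30
Round 2 — N13, N23 buckle.
  N12: +45 → 45 ≥ 40
  N15: +90 → 90 ≥ 40
Round 3 — N12, N15 buckle.
No further bucklings.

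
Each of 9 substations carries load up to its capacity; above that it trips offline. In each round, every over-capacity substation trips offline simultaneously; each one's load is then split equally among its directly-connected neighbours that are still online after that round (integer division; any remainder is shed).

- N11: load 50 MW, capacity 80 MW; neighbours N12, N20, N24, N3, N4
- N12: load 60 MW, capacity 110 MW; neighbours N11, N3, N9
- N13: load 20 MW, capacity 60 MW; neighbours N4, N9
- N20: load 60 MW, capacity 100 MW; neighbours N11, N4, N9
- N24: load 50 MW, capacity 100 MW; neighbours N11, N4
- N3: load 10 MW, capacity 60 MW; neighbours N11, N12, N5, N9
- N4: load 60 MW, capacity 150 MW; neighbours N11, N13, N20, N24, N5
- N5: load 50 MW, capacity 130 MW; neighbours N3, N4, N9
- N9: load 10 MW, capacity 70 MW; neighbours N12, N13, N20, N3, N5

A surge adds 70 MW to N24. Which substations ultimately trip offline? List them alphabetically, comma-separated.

Round 1 — N24 at 120 > 100. N24 trips offline.
  N24 sheds 120 MW to N11, N4: 60 each.
    N11: 50+60 = 110 > 80
    N4: 60+60 = 120 ≤ 150
Round 2 — N11 trips offline.
  N11 sheds 110 MW to N12, N20, N3, N4: 27 each (2 lost).
    N12: 60+27 = 87 ≤ 110
    N20: 60+27 = 87 ≤ 100
    N3: 10+27 = 37 ≤ 60
    N4: 120+27 = 147 ≤ 150
No further trips.

N11, N24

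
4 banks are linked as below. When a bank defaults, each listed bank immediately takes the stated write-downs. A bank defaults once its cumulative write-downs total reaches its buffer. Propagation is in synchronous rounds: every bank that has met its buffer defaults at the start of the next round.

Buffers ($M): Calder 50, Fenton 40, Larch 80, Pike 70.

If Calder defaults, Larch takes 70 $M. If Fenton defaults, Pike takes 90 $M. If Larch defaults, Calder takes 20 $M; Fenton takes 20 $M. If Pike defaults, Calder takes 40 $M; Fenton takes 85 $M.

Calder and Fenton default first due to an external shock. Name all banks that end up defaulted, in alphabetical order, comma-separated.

Round 1 — Calder, Fenton default (initial).
  Larch: +70 → 70 < 80
  Pike: +90 → 90 ≥ 70
Round 2 — Pike defaults.
No further defaults.

Calder, Fenton, Pike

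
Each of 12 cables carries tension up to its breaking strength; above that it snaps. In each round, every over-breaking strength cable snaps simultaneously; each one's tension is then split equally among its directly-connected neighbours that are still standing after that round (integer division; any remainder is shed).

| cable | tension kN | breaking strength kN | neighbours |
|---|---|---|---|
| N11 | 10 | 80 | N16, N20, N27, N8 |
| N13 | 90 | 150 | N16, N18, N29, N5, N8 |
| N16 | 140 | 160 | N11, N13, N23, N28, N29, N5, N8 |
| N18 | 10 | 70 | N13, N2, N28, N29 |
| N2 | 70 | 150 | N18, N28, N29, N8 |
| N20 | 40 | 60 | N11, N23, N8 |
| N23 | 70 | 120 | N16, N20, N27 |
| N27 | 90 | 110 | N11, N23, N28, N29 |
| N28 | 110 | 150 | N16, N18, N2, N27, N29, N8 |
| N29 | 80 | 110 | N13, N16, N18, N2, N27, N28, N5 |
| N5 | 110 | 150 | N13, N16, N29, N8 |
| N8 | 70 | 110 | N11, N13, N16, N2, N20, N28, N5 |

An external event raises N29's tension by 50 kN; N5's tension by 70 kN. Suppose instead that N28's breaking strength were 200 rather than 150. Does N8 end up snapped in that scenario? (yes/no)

With N28's breaking strength at 200:
Round 1 — N29 at 130 > 110; N5 at 180 > 150. N29, N5 snap.
  N29 sheds 130 kN to N13, N16, N18, N2, N27, N28: 21 each (4 lost).
    N13: 90+21 = 111 ≤ 150
    N16: 140+21 = 161 > 160
    N18: 10+21 = 31 ≤ 70
    N2: 70+21 = 91 ≤ 150
    N27: 90+21 = 111 > 110
    N28: 110+21 = 131 ≤ 200
  N5 sheds 180 kN to N13, N16, N8: 60 each.
    N13: 111+60 = 171 > 150
    N16: 161+60 = 221 > 160
    N8: 70+60 = 130 > 110
Round 2 — N13, N16, N27, N8 snap.
  N13 sheds 171 kN to N18: 171 each.
    N18: 31+171 = 202 > 70
  N16 sheds 221 kN to N11, N23, N28: 73 each (2 lost).
    N11: 10+73 = 83 > 80
    N23: 70+73 = 143 > 120
    N28: 131+73 = 204 > 200
  N27 sheds 111 kN to N11, N23, N28: 37 each.
    N11: 83+37 = 120 > 80
    N23: 143+37 = 180 > 120
    N28: 204+37 = 241 > 200
  N8 sheds 130 kN to N11, N2, N20, N28: 32 each (2 lost).
    N11: 120+32 = 152 > 80
    N2: 91+32 = 123 ≤ 150
    N20: 40+32 = 72 > 60
    N28: 241+32 = 273 > 200
Round 3 — N11, N18, N20, N23, N28 snap.
  N11 sheds 152 kN: no online neighbours, lost.
  N18 sheds 202 kN to N2: 202 each.
    N2: 123+202 = 325 > 150
  N20 sheds 72 kN: no online neighbours, lost.
  N23 sheds 180 kN: no online neighbours, lost.
  N28 sheds 273 kN to N2: 273 each.
    N2: 325+273 = 598 > 150
Round 4 — N2 snaps.
  N2 sheds 598 kN: no online neighbours, lost.
No further breaks.

yes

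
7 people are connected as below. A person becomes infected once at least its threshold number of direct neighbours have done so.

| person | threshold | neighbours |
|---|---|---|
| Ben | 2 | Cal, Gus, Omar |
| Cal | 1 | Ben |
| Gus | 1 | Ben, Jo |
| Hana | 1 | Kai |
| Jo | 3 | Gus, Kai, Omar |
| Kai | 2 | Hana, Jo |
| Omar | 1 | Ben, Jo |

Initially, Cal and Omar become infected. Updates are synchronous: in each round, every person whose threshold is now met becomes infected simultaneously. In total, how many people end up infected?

Round 1 — Cal, Omar become infected (initial).
Round 2 — checking thresholds:
  Ben: 2 of 3 neighbours ≥ 2, becomes infected.
  Jo: 1 of 3 neighbours < 3, below threshold.
Round 3 — checking thresholds:
  Gus: 1 of 2 neighbours ≥ 1, becomes infected.
  Jo: 1 of 3 neighbours < 3, below threshold.
Round 4 — no new infections; cascade stops.

4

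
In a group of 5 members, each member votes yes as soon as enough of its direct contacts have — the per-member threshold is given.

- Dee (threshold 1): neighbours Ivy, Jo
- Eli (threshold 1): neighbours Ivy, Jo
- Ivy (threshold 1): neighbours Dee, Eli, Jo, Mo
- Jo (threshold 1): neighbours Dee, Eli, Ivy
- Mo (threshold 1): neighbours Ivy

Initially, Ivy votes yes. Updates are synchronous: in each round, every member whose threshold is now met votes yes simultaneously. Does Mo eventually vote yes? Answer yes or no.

Round 1 — Ivy votes yes (initial).
Round 2 — checking thresholds:
  Dee: 1 of 2 neighbours ≥ 1, votes yes.
  Eli: 1 of 2 neighbours ≥ 1, votes yes.
  Jo: 1 of 3 neighbours ≥ 1, votes yes.
  Mo: 1 of 1 neighbours ≥ 1, votes yes.
Round 3 — no new yes votes; cascade stops.

yes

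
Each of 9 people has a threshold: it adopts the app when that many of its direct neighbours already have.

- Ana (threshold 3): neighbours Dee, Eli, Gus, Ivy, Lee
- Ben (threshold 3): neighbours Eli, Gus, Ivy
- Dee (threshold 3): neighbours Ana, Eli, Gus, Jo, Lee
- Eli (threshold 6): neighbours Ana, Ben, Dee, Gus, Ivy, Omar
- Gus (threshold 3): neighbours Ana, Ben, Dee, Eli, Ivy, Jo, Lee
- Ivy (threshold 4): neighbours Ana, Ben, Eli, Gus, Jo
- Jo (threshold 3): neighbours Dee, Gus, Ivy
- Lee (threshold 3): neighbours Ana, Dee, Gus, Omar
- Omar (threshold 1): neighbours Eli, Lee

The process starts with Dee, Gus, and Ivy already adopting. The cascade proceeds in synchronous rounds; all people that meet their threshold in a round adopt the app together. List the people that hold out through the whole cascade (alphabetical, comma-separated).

Round 1 — Dee, Gus, Ivy adopt the app (initial).
Round 2 — checking thresholds:
  Ana: 3 of 5 neighbours ≥ 3, adopts the app.
  Ben: 2 of 3 neighbours < 3, below threshold.
  Eli: 3 of 6 neighbours < 6, below threshold.
  Jo: 3 of 3 neighbours ≥ 3, adopts the app.
  Lee: 2 of 4 neighbours < 3, below threshold.
Round 3 — checking thresholds:
  Ben: 2 of 3 neighbours < 3, below threshold.
  Eli: 4 of 6 neighbours < 6, below threshold.
  Lee: 3 of 4 neighbours ≥ 3, adopts the app.
Round 4 — checking thresholds:
  Ben: 2 of 3 neighbours < 3, below threshold.
  Eli: 4 of 6 neighbours < 6, below threshold.
  Omar: 1 of 2 neighbours ≥ 1, adopts the app.
Round 5 — no new adoptions; cascade stops.

Ben, Eli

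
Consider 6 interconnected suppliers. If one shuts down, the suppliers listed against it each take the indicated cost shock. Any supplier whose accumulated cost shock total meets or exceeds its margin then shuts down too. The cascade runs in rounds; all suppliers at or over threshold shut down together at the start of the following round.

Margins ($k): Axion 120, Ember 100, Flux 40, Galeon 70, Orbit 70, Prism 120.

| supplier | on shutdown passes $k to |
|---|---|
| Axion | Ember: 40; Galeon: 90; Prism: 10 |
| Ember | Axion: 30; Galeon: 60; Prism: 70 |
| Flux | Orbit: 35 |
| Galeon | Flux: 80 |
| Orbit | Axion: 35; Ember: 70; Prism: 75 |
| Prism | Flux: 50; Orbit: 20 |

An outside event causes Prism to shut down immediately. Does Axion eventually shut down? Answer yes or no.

Round 1 — Prism shuts down (initial).
  Flux: +50 → 50 ≥ 40
  Orbit: +20 → 20 < 70
Round 2 — Flux shuts down.
  Orbit: +35 → 55 < 70
No further shutdowns.

no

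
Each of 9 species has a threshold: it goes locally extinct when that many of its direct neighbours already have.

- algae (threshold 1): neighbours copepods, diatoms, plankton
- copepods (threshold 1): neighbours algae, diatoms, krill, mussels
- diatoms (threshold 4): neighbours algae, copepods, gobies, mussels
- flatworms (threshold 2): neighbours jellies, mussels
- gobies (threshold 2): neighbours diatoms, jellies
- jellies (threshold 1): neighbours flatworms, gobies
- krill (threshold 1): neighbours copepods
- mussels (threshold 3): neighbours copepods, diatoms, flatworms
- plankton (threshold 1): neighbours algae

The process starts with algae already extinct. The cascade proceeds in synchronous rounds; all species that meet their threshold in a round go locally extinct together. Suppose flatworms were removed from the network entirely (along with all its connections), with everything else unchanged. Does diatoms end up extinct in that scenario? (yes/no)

no

With flatworms removed:
Round 1 — algae goes locally extinct (initial).
Round 2 — checking thresholds:
  copepods: 1 of 4 neighbours ≥ 1, goes locally extinct.
  diatoms: 1 of 4 neighbours < 4, below threshold.
  plankton: 1 of 1 neighbours ≥ 1, goes locally extinct.
Round 3 — checking thresholds:
  diatoms: 2 of 4 neighbours < 4, below threshold.
  krill: 1 of 1 neighbours ≥ 1, goes locally extinct.
  mussels: 1 of 2 neighbours < 3, below threshold.
Round 4 — no new extinctions; cascade stops.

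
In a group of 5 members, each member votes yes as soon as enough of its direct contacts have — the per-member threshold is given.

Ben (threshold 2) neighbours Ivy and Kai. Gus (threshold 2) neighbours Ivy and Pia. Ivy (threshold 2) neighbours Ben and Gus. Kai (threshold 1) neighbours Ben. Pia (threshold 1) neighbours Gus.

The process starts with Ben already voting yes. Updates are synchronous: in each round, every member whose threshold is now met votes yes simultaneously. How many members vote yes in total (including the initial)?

2

Round 1 — Ben votes yes (initial).
Round 2 — checking thresholds:
  Ivy: 1 of 2 neighbours < 2, holds.
  Kai: 1 of 1 neighbours ≥ 1, votes yes.
Round 3 — no new yes votes; cascade stops.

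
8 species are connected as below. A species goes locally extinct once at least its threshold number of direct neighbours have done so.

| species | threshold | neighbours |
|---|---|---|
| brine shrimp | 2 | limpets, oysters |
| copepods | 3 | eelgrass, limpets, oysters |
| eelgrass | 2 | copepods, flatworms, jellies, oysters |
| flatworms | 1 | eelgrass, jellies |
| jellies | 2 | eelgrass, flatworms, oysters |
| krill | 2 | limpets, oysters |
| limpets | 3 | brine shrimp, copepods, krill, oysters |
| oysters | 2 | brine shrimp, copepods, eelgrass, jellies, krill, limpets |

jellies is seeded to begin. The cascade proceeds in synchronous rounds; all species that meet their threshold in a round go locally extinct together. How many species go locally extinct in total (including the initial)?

Round 1 — jellies goes locally extinct (initial).
Round 2 — checking thresholds:
  eelgrass: 1 of 4 neighbours < 2, not yet.
  flatworms: 1 of 2 neighbours ≥ 1, goes locally extinct.
  oysters: 1 of 6 neighbours < 2, not yet.
Round 3 — checking thresholds:
  eelgrass: 2 of 4 neighbours ≥ 2, goes locally extinct.
  oysters: 1 of 6 neighbours < 2, not yet.
Round 4 — checking thresholds:
  copepods: 1 of 3 neighbours < 3, not yet.
  oysters: 2 of 6 neighbours ≥ 2, goes locally extinct.
Round 5 — no new extinctions; cascade stops.

4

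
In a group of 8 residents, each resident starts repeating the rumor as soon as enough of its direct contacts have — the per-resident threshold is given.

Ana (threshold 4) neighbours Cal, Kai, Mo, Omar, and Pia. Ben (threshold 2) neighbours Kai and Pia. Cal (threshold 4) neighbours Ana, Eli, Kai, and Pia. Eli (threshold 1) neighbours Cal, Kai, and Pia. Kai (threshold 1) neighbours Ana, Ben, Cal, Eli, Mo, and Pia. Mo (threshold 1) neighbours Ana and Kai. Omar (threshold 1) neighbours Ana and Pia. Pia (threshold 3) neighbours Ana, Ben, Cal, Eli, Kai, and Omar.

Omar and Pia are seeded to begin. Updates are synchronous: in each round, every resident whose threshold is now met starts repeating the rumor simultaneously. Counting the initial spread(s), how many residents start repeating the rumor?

Round 1 — Omar, Pia start repeating the rumor (initial).
Round 2 — checking thresholds:
  Ana: 2 of 5 neighbours < 4, below threshold.
  Ben: 1 of 2 neighbours < 2, below threshold.
  Cal: 1 of 4 neighbours < 4, below threshold.
  Eli: 1 of 3 neighbours ≥ 1, starts repeating the rumor.
  Kai: 1 of 6 neighbours ≥ 1, starts repeating the rumor.
Round 3 — checking thresholds:
  Ana: 3 of 5 neighbours < 4, below threshold.
  Ben: 2 of 2 neighbours ≥ 2, starts repeating the rumor.
  Cal: 3 of 4 neighbours < 4, below threshold.
  Mo: 1 of 2 neighbours ≥ 1, starts repeating the rumor.
Round 4 — checking thresholds:
  Ana: 4 of 5 neighbours ≥ 4, starts repeating the rumor.
  Cal: 3 of 4 neighbours < 4, below threshold.
Round 5 — checking thresholds:
  Cal: 4 of 4 neighbours ≥ 4, starts repeating the rumor.
Round 6 — no new spreads; cascade stops.

8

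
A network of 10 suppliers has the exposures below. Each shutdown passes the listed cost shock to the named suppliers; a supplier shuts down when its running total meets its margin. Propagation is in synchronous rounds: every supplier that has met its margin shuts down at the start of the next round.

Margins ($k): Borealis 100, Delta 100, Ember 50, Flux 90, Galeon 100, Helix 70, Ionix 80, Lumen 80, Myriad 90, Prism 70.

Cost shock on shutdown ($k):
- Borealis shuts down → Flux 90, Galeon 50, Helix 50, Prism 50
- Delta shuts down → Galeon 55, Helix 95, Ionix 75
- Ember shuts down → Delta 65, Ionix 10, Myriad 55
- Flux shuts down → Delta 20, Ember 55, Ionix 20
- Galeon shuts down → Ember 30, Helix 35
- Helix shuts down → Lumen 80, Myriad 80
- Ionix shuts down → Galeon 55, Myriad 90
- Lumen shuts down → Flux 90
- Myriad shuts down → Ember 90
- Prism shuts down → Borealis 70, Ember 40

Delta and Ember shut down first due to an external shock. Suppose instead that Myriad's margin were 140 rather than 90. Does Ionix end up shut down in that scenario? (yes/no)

With Myriad's margin at 140:
Round 1 — Delta, Ember shut down (initial).
  Galeon: +55 → 55 < 100
  Helix: +95 → 95 ≥ 70
  Ionix: +75+10 → 85 ≥ 80
  Myriad: +55 → 55 < 140
Round 2 — Helix, Ionix shut down.
  Galeon: +55 → 110 ≥ 100
  Lumen: +80 → 80 ≥ 80
  Myriad: +80+90 → 225 ≥ 140
Round 3 — Galeon, Lumen, Myriad shut down.
  Flux: +90 → 90 ≥ 90
Round 4 — Flux shuts down.
No further shutdowns.

yes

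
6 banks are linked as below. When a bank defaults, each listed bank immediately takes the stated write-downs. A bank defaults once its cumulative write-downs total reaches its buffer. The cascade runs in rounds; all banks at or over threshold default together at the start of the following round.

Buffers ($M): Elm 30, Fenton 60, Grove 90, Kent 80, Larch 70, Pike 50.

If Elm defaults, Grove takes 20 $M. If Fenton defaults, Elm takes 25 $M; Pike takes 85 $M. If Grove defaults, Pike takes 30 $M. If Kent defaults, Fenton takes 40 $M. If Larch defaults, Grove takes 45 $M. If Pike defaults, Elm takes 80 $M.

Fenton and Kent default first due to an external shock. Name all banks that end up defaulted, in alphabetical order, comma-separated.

Round 1 — Fenton, Kent default (initial).
  Elm: +25 → 25 < 30
  Pike: +85 → 85 ≥ 50
Round 2 — Pike defaults.
  Elm: +80 → 105 ≥ 30
Round 3 — Elm defaults.
  Grove: +20 → 20 < 90
No further defaults.

Elm, Fenton, Kent, Pike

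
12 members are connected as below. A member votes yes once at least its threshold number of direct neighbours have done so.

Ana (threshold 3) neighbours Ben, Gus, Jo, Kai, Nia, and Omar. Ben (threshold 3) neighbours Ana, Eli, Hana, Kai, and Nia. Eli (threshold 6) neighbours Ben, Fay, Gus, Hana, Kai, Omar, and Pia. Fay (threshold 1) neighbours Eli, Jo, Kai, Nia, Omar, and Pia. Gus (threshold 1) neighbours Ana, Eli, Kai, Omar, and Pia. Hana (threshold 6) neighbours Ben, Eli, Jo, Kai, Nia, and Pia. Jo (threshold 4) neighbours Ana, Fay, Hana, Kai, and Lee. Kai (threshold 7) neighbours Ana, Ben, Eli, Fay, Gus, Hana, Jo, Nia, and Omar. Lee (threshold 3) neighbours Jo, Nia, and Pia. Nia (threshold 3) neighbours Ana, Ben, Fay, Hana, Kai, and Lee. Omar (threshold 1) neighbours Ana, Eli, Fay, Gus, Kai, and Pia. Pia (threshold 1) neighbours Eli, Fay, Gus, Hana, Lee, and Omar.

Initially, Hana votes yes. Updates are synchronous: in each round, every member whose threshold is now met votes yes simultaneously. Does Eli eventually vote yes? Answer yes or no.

Round 1 — Hana votes yes (initial).
Round 2 — checking thresholds:
  Ben: 1 of 5 neighbours < 3, not yet.
  Eli: 1 of 7 neighbours < 6, not yet.
  Jo: 1 of 5 neighbours < 4, not yet.
  Kai: 1 of 9 neighbours < 7, not yet.
  Nia: 1 of 6 neighbours < 3, not yet.
  Pia: 1 of 6 neighbours ≥ 1, votes yes.
Round 3 — checking thresholds:
  Ben: 1 of 5 neighbours < 3, not yet.
  Eli: 2 of 7 neighbours < 6, not yet.
  Fay: 1 of 6 neighbours ≥ 1, votes yes.
  Gus: 1 of 5 neighbours ≥ 1, votes yes.
  Jo: 1 of 5 neighbours < 4, not yet.
  Kai: 1 of 9 neighbours < 7, not yet.
  Lee: 1 of 3 neighbours < 3, not yet.
  Nia: 1 of 6 neighbours < 3, not yet.
  Omar: 1 of 6 neighbours ≥ 1, votes yes.
Round 4 — no new yes votes; cascade stops.

no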